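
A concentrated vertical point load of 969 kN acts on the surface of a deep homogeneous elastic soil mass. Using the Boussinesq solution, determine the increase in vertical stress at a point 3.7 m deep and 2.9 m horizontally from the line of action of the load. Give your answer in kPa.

Boussinesq vertical stress below a point load on an elastic half-space:
Δσ_z = 3P/(2πz²) · [1 + (r/z)²]^(−5/2)
r/z = 2.9/3.7 = 0.78378; [1+(r/z)²]^(−5/2) = 0.30201.
Δσ_z = 3×969/(2π×3.7²) × 0.30201 = 33.796 × 0.30201 = 10.21 kPa

Δσ_z ≈ 10.2 kPa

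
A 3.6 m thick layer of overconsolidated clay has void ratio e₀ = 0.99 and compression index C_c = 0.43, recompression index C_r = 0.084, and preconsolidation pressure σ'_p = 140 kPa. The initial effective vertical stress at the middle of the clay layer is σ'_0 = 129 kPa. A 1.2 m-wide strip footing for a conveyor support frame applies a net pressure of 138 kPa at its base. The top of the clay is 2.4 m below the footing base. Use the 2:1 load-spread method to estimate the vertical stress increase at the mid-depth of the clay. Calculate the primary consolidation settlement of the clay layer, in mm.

S_c ≈ 49.8 mm

Mid-depth of clay below the footing base: z = 2.4 + 3.6/2 = 4.2 m.
Stress increase at mid-clay by the 2:1 spreading method:
Δσ = qB/(B+z) = 138×1.2/(1.2+4.2) = 30.667 kPa
Final effective stress: σ'_f = 129 + 30.667 = 159.67 kPa.
σ'_f = 159.67 > σ'_p = 140 kPa, so the stress path crosses the preconsolidation pressure — recompression up to σ'_p, then virgin compression beyond:
S_c = H/(1+e₀)·[C_r·log₁₀(σ'_p/σ'_0) + C_c·log₁₀(σ'_f/σ'_p)]
    = 3.6/1.99 × [0.084×log₁₀(140/129) + 0.43×log₁₀(159.67/140)]
    = 1.809 × [0.0029852 + 0.024551] = 0.04981 m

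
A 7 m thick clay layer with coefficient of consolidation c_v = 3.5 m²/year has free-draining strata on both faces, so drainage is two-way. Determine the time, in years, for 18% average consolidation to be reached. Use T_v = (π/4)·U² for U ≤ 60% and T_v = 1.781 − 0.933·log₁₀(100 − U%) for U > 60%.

Drainage path length: H_d = H/2 = 3.5 m (double drainage).
U ≤ 60%: T_v = (π/4)·U² = (π/4)×0.18² = 0.025447.
t = T_v·H_d²/c_v = 0.025447×3.5²/3.5 = 0.08906 years.

t ≈ 0.0891 years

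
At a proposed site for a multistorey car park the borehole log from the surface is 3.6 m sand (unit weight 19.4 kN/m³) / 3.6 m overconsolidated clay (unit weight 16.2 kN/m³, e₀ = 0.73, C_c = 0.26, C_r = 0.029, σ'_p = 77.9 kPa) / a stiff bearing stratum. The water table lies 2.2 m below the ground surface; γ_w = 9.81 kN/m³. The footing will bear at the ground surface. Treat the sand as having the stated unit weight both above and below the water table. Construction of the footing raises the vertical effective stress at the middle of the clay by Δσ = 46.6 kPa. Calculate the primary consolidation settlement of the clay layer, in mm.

S_c ≈ 93.6 mm

Mid-depth of clay below the ground surface: z = 3.6 + 3.6/2 = 5.4 m.
Total vertical stress at mid-clay: σ_v = 19.4×3.6 + 16.2×1.8 = 99 kPa.
Pore pressure: u = 9.81×(5.4 − 2.2) = 31.392 kPa.
Initial effective stress: σ'_0 = σ_v − u = 99 − 31.392 = 67.608 kPa.
Final effective stress: σ'_f = 67.608 + 46.6 = 114.21 kPa.
σ'_f = 114.21 > σ'_p = 77.9 kPa, so the stress path crosses the preconsolidation pressure — recompression up to σ'_p, then virgin compression beyond:
S_c = H/(1+e₀)·[C_r·log₁₀(σ'_p/σ'_0) + C_c·log₁₀(σ'_f/σ'_p)]
    = 3.6/1.73 × [0.029×log₁₀(77.9/67.608) + 0.26×log₁₀(114.21/77.9)]
    = 2.0809 × [0.0017846 + 0.043203] = 0.09361 m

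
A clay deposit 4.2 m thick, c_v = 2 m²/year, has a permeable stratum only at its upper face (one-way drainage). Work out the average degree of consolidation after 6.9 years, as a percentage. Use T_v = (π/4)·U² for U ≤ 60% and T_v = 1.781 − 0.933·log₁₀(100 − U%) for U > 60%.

U ≈ 88.2 %

Drainage path length: H_d = H = 4.2 m (single drainage).
T_v = c_v·t/H_d² = 2×6.9/4.2² = 0.78231.
T_v = 0.78231 corresponds to the U > 60% branch:
U = 1 − 10^((1.781 − T_v)/0.933)/100 = 0.8824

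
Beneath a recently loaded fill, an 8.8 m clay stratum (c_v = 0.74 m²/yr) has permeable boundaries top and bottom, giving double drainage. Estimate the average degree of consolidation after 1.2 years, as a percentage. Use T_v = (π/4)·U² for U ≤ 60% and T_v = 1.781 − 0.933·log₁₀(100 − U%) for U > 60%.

U ≈ 24.2 %

Drainage path length: H_d = H/2 = 4.4 m (double drainage).
T_v = c_v·t/H_d² = 0.74×1.2/4.4² = 0.045868.
T_v = 0.045868 corresponds to the U ≤ 60% branch:
U = √(4T_v/π) = 0.2417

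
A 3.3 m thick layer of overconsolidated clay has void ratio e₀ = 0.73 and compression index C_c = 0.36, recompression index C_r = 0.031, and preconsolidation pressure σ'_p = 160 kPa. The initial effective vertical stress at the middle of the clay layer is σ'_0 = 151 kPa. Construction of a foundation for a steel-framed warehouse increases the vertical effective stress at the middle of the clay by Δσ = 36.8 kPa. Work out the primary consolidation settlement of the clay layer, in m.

Final effective stress: σ'_f = 151 + 36.8 = 187.8 kPa.
σ'_f = 187.8 > σ'_p = 160 kPa, so the stress path crosses the preconsolidation pressure — recompression up to σ'_p, then virgin compression beyond:
S_c = H/(1+e₀)·[C_r·log₁₀(σ'_p/σ'_0) + C_c·log₁₀(σ'_f/σ'_p)]
    = 3.3/1.73 × [0.031×log₁₀(160/151) + 0.36×log₁₀(187.8/160)]
    = 1.9075 × [0.00077943 + 0.025047] = 0.04926 m

S_c ≈ 0.0493 m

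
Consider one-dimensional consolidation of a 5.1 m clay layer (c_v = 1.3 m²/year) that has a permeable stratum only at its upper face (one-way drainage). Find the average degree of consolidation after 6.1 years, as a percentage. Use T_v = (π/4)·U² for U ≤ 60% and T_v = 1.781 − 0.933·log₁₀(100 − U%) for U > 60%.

U ≈ 61.8 %

Drainage path length: H_d = H = 5.1 m (single drainage).
T_v = c_v·t/H_d² = 1.3×6.1/5.1² = 0.30488.
T_v = 0.30488 corresponds to the U > 60% branch:
U = 1 − 10^((1.781 − T_v)/0.933)/100 = 0.6179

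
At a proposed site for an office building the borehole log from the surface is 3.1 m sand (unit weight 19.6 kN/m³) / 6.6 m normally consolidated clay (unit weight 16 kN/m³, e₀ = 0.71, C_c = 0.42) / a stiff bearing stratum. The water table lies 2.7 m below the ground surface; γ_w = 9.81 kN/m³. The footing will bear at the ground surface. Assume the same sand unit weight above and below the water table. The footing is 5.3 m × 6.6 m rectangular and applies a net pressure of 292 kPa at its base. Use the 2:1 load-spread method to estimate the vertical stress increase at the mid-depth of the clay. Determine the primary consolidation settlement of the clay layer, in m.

Mid-depth of clay below the ground surface: z = 3.1 + 6.6/2 = 6.4 m.
Total vertical stress at mid-clay: σ_v = 19.6×3.1 + 16×3.3 = 113.56 kPa.
Pore pressure: u = 9.81×(6.4 − 2.7) = 36.297 kPa.
Initial effective stress: σ'_0 = σ_v − u = 113.56 − 36.297 = 77.263 kPa.
Stress increase at mid-clay by the 2:1 spreading method:
Δσ = qBL/((B+z)(L+z)) = 292×5.3×6.6/((5.3+6.4)(6.6+6.4)) = 67.154 kPa
Final effective stress: σ'_f = σ'_0 + Δσ = 77.263 + 67.154 = 144.42 kPa.
Normally consolidated clay, so the full stress increment lies on the virgin compression line:
S_c = C_c·H/(1+e₀)·log₁₀(σ'_f/σ'_0) = 0.42×6.6/(1+0.71)×log₁₀(144.42/77.263)
    = 1.6211 × 0.27166 = 0.4404 m

S_c ≈ 0.44 m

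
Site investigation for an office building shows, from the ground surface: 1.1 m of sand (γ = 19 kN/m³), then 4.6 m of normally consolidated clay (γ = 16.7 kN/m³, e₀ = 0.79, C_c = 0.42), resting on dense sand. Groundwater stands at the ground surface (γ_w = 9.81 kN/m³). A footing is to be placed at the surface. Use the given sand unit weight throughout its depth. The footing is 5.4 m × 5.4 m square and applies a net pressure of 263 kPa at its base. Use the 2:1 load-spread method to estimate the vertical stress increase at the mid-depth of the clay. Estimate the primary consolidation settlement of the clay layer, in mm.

Mid-depth of clay below the ground surface: z = 1.1 + 4.6/2 = 3.4 m.
Total vertical stress at mid-clay: σ_v = 19×1.1 + 16.7×2.3 = 59.31 kPa.
Pore pressure: u = 9.81×(3.4 − 0) = 33.354 kPa.
Initial effective stress: σ'_0 = σ_v − u = 59.31 − 33.354 = 25.956 kPa.
Stress increase at mid-clay by the 2:1 spreading method:
Δσ = qBL/((B+z)(L+z)) = 263×5.4×5.4/((5.4+3.4)(5.4+3.4)) = 99.033 kPa
Final effective stress: σ'_f = σ'_0 + Δσ = 25.956 + 99.033 = 124.99 kPa.
Normally consolidated clay, so the full stress increment lies on the virgin compression line:
S_c = C_c·H/(1+e₀)·log₁₀(σ'_f/σ'_0) = 0.42×4.6/(1+0.79)×log₁₀(124.99/25.956)
    = 1.0793 × 0.68264 = 0.7368 m

S_c ≈ 737 mm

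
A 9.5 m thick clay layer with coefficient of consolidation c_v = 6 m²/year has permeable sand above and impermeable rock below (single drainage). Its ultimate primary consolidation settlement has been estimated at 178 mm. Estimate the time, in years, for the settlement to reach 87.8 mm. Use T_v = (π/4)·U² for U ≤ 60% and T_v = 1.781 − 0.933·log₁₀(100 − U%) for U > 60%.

t ≈ 2.87 years

Drainage path length: H_d = H = 9.5 m (single drainage).
U = S(t)/S_ult = 87.8/178 = 0.4933.
U ≤ 60%: T_v = (π/4)·U² = (π/4)×0.49326² = 0.19109.
t = T_v·H_d²/c_v = 0.19109×9.5²/6 = 2.874 years.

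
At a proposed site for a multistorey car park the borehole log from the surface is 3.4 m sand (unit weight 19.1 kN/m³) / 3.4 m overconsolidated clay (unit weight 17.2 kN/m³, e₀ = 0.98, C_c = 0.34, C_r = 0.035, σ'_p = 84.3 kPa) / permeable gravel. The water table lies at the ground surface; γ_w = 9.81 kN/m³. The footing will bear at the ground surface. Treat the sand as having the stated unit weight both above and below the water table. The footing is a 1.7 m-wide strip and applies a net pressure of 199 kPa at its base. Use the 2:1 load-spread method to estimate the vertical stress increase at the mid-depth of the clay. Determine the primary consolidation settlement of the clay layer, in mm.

Mid-depth of clay below the ground surface: z = 3.4 + 3.4/2 = 5.1 m.
Total vertical stress at mid-clay: σ_v = 19.1×3.4 + 17.2×1.7 = 94.18 kPa.
Pore pressure: u = 9.81×(5.1 − 0) = 50.031 kPa.
Initial effective stress: σ'_0 = σ_v − u = 94.18 − 50.031 = 44.149 kPa.
Stress increase at mid-clay by the 2:1 spreading method:
Δσ = qB/(B+z) = 199×1.7/(1.7+5.1) = 49.75 kPa
Final effective stress: σ'_f = 44.149 + 49.75 = 93.899 kPa.
σ'_f = 93.899 > σ'_p = 84.3 kPa, so the stress path crosses the preconsolidation pressure — recompression up to σ'_p, then virgin compression beyond:
S_c = H/(1+e₀)·[C_r·log₁₀(σ'_p/σ'_0) + C_c·log₁₀(σ'_f/σ'_p)]
    = 3.4/1.98 × [0.035×log₁₀(84.3/44.149) + 0.34×log₁₀(93.899/84.3)]
    = 1.7172 × [0.0098317 + 0.015923] = 0.04423 m

S_c ≈ 44.2 mm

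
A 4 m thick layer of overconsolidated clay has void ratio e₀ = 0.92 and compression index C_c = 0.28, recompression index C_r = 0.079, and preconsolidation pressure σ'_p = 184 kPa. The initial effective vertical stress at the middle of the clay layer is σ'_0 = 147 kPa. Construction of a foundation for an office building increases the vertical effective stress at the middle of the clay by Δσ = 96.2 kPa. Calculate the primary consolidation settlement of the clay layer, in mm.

S_c ≈ 86.7 mm

Final effective stress: σ'_f = 147 + 96.2 = 243.2 kPa.
σ'_f = 243.2 > σ'_p = 184 kPa, so the stress path crosses the preconsolidation pressure — recompression up to σ'_p, then virgin compression beyond:
S_c = H/(1+e₀)·[C_r·log₁₀(σ'_p/σ'_0) + C_c·log₁₀(σ'_f/σ'_p)]
    = 4/1.92 × [0.079×log₁₀(184/147) + 0.28×log₁₀(243.2/184)]
    = 2.0833 × [0.0077025 + 0.033921] = 0.08671 m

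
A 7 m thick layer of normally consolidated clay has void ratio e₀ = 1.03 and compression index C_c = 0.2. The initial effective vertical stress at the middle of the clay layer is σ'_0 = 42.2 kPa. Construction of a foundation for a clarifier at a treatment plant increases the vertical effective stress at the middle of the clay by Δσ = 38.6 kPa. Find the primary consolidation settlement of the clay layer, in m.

Final effective stress: σ'_f = σ'_0 + Δσ = 42.2 + 38.6 = 80.8 kPa.
Normally consolidated clay, so the full stress increment lies on the virgin compression line:
S_c = C_c·H/(1+e₀)·log₁₀(σ'_f/σ'_0) = 0.2×7/(1+1.03)×log₁₀(80.8/42.2)
    = 0.68966 × 0.2821 = 0.1946 m

S_c ≈ 0.195 m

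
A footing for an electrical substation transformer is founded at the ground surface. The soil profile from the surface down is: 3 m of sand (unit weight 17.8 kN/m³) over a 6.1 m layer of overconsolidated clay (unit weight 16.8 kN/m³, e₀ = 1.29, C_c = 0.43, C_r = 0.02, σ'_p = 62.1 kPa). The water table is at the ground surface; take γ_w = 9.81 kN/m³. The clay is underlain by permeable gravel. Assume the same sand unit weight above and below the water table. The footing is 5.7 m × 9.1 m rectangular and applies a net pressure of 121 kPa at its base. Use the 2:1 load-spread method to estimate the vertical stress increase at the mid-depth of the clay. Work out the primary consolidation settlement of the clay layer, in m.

Mid-depth of clay below the ground surface: z = 3 + 6.1/2 = 6.05 m.
Total vertical stress at mid-clay: σ_v = 17.8×3 + 16.8×3.05 = 104.64 kPa.
Pore pressure: u = 9.81×(6.05 − 0) = 59.351 kPa.
Initial effective stress: σ'_0 = σ_v − u = 104.64 − 59.351 = 45.289 kPa.
Stress increase at mid-clay by the 2:1 spreading method:
Δσ = qBL/((B+z)(L+z)) = 121×5.7×9.1/((5.7+6.05)(9.1+6.05)) = 35.257 kPa
Final effective stress: σ'_f = 45.289 + 35.257 = 80.546 kPa.
σ'_f = 80.546 > σ'_p = 62.1 kPa, so the stress path crosses the preconsolidation pressure — recompression up to σ'_p, then virgin compression beyond:
S_c = H/(1+e₀)·[C_r·log₁₀(σ'_p/σ'_0) + C_c·log₁₀(σ'_f/σ'_p)]
    = 6.1/2.29 × [0.02×log₁₀(62.1/45.289) + 0.43×log₁₀(80.546/62.1)]
    = 2.6638 × [0.002742 + 0.04857] = 0.1367 m

S_c ≈ 0.137 m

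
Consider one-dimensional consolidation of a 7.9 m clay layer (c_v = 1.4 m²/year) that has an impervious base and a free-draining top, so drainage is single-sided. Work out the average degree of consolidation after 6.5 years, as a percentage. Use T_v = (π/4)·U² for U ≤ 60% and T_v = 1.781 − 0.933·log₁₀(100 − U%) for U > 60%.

Drainage path length: H_d = H = 7.9 m (single drainage).
T_v = c_v·t/H_d² = 1.4×6.5/7.9² = 0.14581.
T_v = 0.14581 corresponds to the U ≤ 60% branch:
U = √(4T_v/π) = 0.4309

U ≈ 43.1 %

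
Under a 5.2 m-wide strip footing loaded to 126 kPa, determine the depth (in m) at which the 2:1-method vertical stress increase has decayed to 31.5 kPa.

2:1 spreading — at depth z the loaded area has grown by z in each plan dimension:
qB/(B+z) = Δσ_z ⇒ z = qB/Δσ_z − B = 126×5.2/31.5 − 5.2 = 15.6 m

z ≈ 15.6 m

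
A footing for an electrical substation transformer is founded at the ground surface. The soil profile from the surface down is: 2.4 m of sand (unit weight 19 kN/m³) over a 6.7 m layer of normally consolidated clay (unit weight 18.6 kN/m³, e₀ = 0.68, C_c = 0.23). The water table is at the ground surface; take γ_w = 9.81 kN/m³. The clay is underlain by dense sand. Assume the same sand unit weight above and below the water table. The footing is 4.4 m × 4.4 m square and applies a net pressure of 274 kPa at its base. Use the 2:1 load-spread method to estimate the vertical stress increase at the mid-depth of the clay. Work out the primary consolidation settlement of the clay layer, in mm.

S_c ≈ 276 mm

Mid-depth of clay below the ground surface: z = 2.4 + 6.7/2 = 5.75 m.
Total vertical stress at mid-clay: σ_v = 19×2.4 + 18.6×3.35 = 107.91 kPa.
Pore pressure: u = 9.81×(5.75 − 0) = 56.408 kPa.
Initial effective stress: σ'_0 = σ_v − u = 107.91 − 56.408 = 51.502 kPa.
Stress increase at mid-clay by the 2:1 spreading method:
Δσ = qBL/((B+z)(L+z)) = 274×4.4×4.4/((4.4+5.75)(4.4+5.75)) = 51.49 kPa
Final effective stress: σ'_f = σ'_0 + Δσ = 51.502 + 51.49 = 102.99 kPa.
Normally consolidated clay, so the full stress increment lies on the virgin compression line:
S_c = C_c·H/(1+e₀)·log₁₀(σ'_f/σ'_0) = 0.23×6.7/(1+0.68)×log₁₀(102.99/51.502)
    = 0.91726 × 0.30097 = 0.2761 m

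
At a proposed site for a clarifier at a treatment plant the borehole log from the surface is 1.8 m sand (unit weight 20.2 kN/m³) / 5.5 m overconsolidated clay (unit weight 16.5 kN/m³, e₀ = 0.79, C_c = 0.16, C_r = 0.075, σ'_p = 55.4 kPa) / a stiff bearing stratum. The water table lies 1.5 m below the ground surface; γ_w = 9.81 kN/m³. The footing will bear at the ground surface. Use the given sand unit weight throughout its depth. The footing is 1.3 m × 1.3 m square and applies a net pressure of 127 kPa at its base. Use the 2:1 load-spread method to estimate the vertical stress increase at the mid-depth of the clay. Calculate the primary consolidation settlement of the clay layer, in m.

S_c ≈ 0.0168 m

Mid-depth of clay below the ground surface: z = 1.8 + 5.5/2 = 4.55 m.
Total vertical stress at mid-clay: σ_v = 20.2×1.8 + 16.5×2.75 = 81.735 kPa.
Pore pressure: u = 9.81×(4.55 − 1.5) = 29.921 kPa.
Initial effective stress: σ'_0 = σ_v − u = 81.735 − 29.921 = 51.814 kPa.
Stress increase at mid-clay by the 2:1 spreading method:
Δσ = qBL/((B+z)(L+z)) = 127×1.3×1.3/((1.3+4.55)(1.3+4.55)) = 6.2716 kPa
Final effective stress: σ'_f = 51.814 + 6.2716 = 58.086 kPa.
σ'_f = 58.086 > σ'_p = 55.4 kPa, so the stress path crosses the preconsolidation pressure — recompression up to σ'_p, then virgin compression beyond:
S_c = H/(1+e₀)·[C_r·log₁₀(σ'_p/σ'_0) + C_c·log₁₀(σ'_f/σ'_p)]
    = 5.5/1.79 × [0.075×log₁₀(55.4/51.814) + 0.16×log₁₀(58.086/55.4)]
    = 3.0726 × [0.0021797 + 0.0032899] = 0.01681 m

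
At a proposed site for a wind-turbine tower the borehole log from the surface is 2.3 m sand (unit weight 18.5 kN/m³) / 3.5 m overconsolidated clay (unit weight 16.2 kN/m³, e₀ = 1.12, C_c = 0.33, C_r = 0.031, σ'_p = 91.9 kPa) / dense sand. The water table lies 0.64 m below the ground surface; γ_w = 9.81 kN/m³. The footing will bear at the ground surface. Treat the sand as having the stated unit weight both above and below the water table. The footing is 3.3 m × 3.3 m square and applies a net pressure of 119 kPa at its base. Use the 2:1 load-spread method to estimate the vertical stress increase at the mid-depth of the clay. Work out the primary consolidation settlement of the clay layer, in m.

Mid-depth of clay below the ground surface: z = 2.3 + 3.5/2 = 4.05 m.
Total vertical stress at mid-clay: σ_v = 18.5×2.3 + 16.2×1.75 = 70.9 kPa.
Pore pressure: u = 9.81×(4.05 − 0.64) = 33.452 kPa.
Initial effective stress: σ'_0 = σ_v − u = 70.9 − 33.452 = 37.448 kPa.
Stress increase at mid-clay by the 2:1 spreading method:
Δσ = qBL/((B+z)(L+z)) = 119×3.3×3.3/((3.3+4.05)(3.3+4.05)) = 23.988 kPa
Final effective stress: σ'_f = 37.448 + 23.988 = 61.436 kPa.
σ'_f = 61.436 ≤ σ'_p = 91.9 kPa, so the clay remains overconsolidated and only the recompression index applies:
S_c = C_r·H/(1+e₀)·log₁₀(σ'_f/σ'_0) = 0.031×3.5/2.12×log₁₀(61.436/37.448)
    = 0.051178 × 0.21499 = 0.011 m

S_c ≈ 0.011 m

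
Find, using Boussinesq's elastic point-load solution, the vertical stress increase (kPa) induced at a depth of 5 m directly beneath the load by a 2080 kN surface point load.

Boussinesq vertical stress below a point load on an elastic half-space:
Δσ_z = 3P/(2πz²) · [1 + (r/z)²]^(−5/2)
r/z = 0/5 = 0; [1+(r/z)²]^(−5/2) = 1.
Δσ_z = 3×2080/(2π×5²) × 1 = 39.725 × 1 = 39.73 kPa

Δσ_z ≈ 39.7 kPa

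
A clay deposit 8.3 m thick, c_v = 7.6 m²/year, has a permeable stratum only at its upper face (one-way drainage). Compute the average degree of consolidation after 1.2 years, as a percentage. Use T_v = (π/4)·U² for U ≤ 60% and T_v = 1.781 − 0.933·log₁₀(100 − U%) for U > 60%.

U ≈ 41.1 %

Drainage path length: H_d = H = 8.3 m (single drainage).
T_v = c_v·t/H_d² = 7.6×1.2/8.3² = 0.13238.
T_v = 0.13238 corresponds to the U ≤ 60% branch:
U = √(4T_v/π) = 0.4106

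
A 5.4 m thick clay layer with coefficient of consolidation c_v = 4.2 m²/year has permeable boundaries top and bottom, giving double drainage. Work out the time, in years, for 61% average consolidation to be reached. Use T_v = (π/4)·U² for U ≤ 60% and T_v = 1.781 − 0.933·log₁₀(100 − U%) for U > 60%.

Drainage path length: H_d = H/2 = 2.7 m (double drainage).
U > 60%: T_v = 1.781 − 0.933·log₁₀(100 − 61) = 0.29654.
t = T_v·H_d²/c_v = 0.29654×2.7²/4.2 = 0.5147 years.

t ≈ 0.515 years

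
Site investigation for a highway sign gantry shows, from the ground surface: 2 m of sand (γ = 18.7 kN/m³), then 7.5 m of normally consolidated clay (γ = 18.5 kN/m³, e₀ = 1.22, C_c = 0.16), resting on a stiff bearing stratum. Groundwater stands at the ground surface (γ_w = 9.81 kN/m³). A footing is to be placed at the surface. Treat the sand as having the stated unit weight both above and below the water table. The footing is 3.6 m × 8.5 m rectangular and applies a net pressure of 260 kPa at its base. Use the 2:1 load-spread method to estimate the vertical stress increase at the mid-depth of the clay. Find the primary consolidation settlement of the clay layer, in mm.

S_c ≈ 184 mm

Mid-depth of clay below the ground surface: z = 2 + 7.5/2 = 5.75 m.
Total vertical stress at mid-clay: σ_v = 18.7×2 + 18.5×3.75 = 106.78 kPa.
Pore pressure: u = 9.81×(5.75 − 0) = 56.408 kPa.
Initial effective stress: σ'_0 = σ_v − u = 106.78 − 56.408 = 50.372 kPa.
Stress increase at mid-clay by the 2:1 spreading method:
Δσ = qBL/((B+z)(L+z)) = 260×3.6×8.5/((3.6+5.75)(8.5+5.75)) = 59.713 kPa
Final effective stress: σ'_f = σ'_0 + Δσ = 50.372 + 59.713 = 110.09 kPa.
Normally consolidated clay, so the full stress increment lies on the virgin compression line:
S_c = C_c·H/(1+e₀)·log₁₀(σ'_f/σ'_0) = 0.16×7.5/(1+1.22)×log₁₀(110.09/50.372)
    = 0.54054 × 0.33956 = 0.1835 m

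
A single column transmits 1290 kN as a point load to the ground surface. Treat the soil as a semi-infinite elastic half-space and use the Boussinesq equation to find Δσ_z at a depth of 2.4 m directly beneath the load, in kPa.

Δσ_z ≈ 107 kPa

Boussinesq vertical stress below a point load on an elastic half-space:
Δσ_z = 3P/(2πz²) · [1 + (r/z)²]^(−5/2)
r/z = 0/2.4 = 0; [1+(r/z)²]^(−5/2) = 1.
Δσ_z = 3×1290/(2π×2.4²) × 1 = 106.93 × 1 = 106.9 kPa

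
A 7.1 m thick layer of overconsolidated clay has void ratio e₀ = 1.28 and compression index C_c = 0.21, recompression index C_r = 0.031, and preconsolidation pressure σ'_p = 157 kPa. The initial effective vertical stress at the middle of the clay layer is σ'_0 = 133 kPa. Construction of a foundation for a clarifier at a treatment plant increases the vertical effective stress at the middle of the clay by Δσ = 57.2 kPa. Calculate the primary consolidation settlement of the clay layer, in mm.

Final effective stress: σ'_f = 133 + 57.2 = 190.2 kPa.
σ'_f = 190.2 > σ'_p = 157 kPa, so the stress path crosses the preconsolidation pressure — recompression up to σ'_p, then virgin compression beyond:
S_c = H/(1+e₀)·[C_r·log₁₀(σ'_p/σ'_0) + C_c·log₁₀(σ'_f/σ'_p)]
    = 7.1/2.28 × [0.031×log₁₀(157/133) + 0.21×log₁₀(190.2/157)]
    = 3.114 × [0.0022335 + 0.017495] = 0.06143 m

S_c ≈ 61.4 mm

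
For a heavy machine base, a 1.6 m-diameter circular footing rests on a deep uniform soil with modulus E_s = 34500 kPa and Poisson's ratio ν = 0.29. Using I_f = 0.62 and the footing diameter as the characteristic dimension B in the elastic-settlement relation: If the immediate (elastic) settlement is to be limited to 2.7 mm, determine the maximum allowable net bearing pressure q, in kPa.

q ≈ 103 kPa

S_e = q·B·(1−ν²)/E_s · I_f  ⇒  q = S_e·E_s / (B·(1−ν²)·I_f).
q = 0.0027 × 34500 / (1.6 × 0.9159 × 0.62) = 102.5 kPa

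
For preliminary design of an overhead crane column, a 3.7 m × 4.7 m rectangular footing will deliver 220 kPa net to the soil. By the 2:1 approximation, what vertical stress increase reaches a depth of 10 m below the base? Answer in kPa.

By the 2:1 method the load spreads at 1 horizontal : 2 vertical, so at depth z the loaded area has grown by z in each plan dimension:
Δσ = qBL/((B+z)(L+z)) = 220×3.7×4.7/((3.7+10)(4.7+10)) = 18.997 kPa

Δσ_z ≈ 19 kPa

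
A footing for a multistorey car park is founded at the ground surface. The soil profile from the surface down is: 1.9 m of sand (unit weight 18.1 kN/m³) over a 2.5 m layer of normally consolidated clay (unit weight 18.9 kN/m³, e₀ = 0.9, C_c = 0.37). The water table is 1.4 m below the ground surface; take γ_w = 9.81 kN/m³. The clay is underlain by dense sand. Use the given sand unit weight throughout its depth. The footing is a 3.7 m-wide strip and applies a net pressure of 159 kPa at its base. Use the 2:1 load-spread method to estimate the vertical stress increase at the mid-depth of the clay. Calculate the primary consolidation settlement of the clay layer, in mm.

Mid-depth of clay below the ground surface: z = 1.9 + 2.5/2 = 3.15 m.
Total vertical stress at mid-clay: σ_v = 18.1×1.9 + 18.9×1.25 = 58.015 kPa.
Pore pressure: u = 9.81×(3.15 − 1.4) = 17.168 kPa.
Initial effective stress: σ'_0 = σ_v − u = 58.015 − 17.168 = 40.847 kPa.
Stress increase at mid-clay by the 2:1 spreading method:
Δσ = qB/(B+z) = 159×3.7/(3.7+3.15) = 85.883 kPa
Final effective stress: σ'_f = σ'_0 + Δσ = 40.847 + 85.883 = 126.73 kPa.
Normally consolidated clay, so the full stress increment lies on the virgin compression line:
S_c = C_c·H/(1+e₀)·log₁₀(σ'_f/σ'_0) = 0.37×2.5/(1+0.9)×log₁₀(126.73/40.847)
    = 0.48684 × 0.49172 = 0.2394 m

S_c ≈ 239 mm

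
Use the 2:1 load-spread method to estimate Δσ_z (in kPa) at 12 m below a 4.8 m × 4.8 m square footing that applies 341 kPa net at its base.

Δσ_z ≈ 27.8 kPa

By the 2:1 method the load spreads at 1 horizontal : 2 vertical, so at depth z the loaded area has grown by z in each plan dimension:
Δσ = qBL/((B+z)(L+z)) = 341×4.8×4.8/((4.8+12)(4.8+12)) = 27.837 kPa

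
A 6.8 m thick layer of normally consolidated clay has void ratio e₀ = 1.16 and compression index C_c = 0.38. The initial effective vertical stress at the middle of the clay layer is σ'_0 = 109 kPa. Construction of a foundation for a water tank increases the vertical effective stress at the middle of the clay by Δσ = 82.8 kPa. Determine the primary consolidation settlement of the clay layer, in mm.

Final effective stress: σ'_f = σ'_0 + Δσ = 109 + 82.8 = 191.8 kPa.
Normally consolidated clay, so the full stress increment lies on the virgin compression line:
S_c = C_c·H/(1+e₀)·log₁₀(σ'_f/σ'_0) = 0.38×6.8/(1+1.16)×log₁₀(191.8/109)
    = 1.1963 × 0.24542 = 0.2936 m

S_c ≈ 294 mm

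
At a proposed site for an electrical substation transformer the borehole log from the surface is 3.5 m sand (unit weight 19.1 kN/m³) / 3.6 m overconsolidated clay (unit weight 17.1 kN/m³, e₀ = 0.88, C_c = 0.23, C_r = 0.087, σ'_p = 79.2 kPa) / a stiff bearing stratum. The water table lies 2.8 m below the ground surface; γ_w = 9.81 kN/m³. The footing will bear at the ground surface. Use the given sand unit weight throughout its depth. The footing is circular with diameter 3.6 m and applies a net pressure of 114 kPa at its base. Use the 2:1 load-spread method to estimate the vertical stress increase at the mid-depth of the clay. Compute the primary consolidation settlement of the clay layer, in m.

S_c ≈ 0.0339 m

Mid-depth of clay below the ground surface: z = 3.5 + 3.6/2 = 5.3 m.
Total vertical stress at mid-clay: σ_v = 19.1×3.5 + 17.1×1.8 = 97.63 kPa.
Pore pressure: u = 9.81×(5.3 − 2.8) = 24.525 kPa.
Initial effective stress: σ'_0 = σ_v − u = 97.63 − 24.525 = 73.105 kPa.
Stress increase at mid-clay by the 2:1 spreading method:
Δσ ≈ qD²/(D+z)² = 114×3.6²/(3.6+5.3)² = 18.652 kPa
Final effective stress: σ'_f = 73.105 + 18.652 = 91.757 kPa.
σ'_f = 91.757 > σ'_p = 79.2 kPa, so the stress path crosses the preconsolidation pressure — recompression up to σ'_p, then virgin compression beyond:
S_c = H/(1+e₀)·[C_r·log₁₀(σ'_p/σ'_0) + C_c·log₁₀(σ'_f/σ'_p)]
    = 3.6/1.88 × [0.087×log₁₀(79.2/73.105) + 0.23×log₁₀(91.757/79.2)]
    = 1.9149 × [0.0030257 + 0.0147] = 0.03394 m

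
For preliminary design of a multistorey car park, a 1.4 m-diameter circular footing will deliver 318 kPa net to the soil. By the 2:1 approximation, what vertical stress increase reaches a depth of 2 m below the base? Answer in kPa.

By the 2:1 method the load spreads at 1 horizontal : 2 vertical, so at depth z the loaded area has grown by z in each plan dimension:
Δσ ≈ qD²/(D+z)² = 318×1.4²/(1.4+2)² = 53.917 kPa

Δσ_z ≈ 53.9 kPa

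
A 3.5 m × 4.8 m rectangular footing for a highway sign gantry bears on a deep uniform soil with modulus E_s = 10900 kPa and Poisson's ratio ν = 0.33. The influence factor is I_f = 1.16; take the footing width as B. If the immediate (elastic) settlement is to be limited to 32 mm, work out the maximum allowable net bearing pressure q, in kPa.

q ≈ 96.4 kPa

S_e = q·B·(1−ν²)/E_s · I_f  ⇒  q = S_e·E_s / (B·(1−ν²)·I_f).
q = 0.032 × 10900 / (3.5 × 0.8911 × 1.16) = 96.41 kPa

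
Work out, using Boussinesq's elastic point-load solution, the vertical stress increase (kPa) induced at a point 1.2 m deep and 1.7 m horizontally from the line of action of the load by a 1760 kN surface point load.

Δσ_z ≈ 37.2 kPa

Boussinesq vertical stress below a point load on an elastic half-space:
Δσ_z = 3P/(2πz²) · [1 + (r/z)²]^(−5/2)
r/z = 1.7/1.2 = 1.4167; [1+(r/z)²]^(−5/2) = 0.06378.
Δσ_z = 3×1760/(2π×1.2²) × 0.06378 = 583.57 × 0.06378 = 37.22 kPa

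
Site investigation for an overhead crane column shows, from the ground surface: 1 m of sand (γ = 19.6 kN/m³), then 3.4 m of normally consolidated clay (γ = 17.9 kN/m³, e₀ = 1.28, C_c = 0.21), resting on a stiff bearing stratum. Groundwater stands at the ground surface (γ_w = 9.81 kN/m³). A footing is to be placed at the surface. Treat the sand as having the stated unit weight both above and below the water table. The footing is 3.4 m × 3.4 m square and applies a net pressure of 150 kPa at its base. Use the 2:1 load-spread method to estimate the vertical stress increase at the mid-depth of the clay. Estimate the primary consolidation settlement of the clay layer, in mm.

Mid-depth of clay below the ground surface: z = 1 + 3.4/2 = 2.7 m.
Total vertical stress at mid-clay: σ_v = 19.6×1 + 17.9×1.7 = 50.03 kPa.
Pore pressure: u = 9.81×(2.7 − 0) = 26.487 kPa.
Initial effective stress: σ'_0 = σ_v − u = 50.03 − 26.487 = 23.543 kPa.
Stress increase at mid-clay by the 2:1 spreading method:
Δσ = qBL/((B+z)(L+z)) = 150×3.4×3.4/((3.4+2.7)(3.4+2.7)) = 46.6 kPa
Final effective stress: σ'_f = σ'_0 + Δσ = 23.543 + 46.6 = 70.143 kPa.
Normally consolidated clay, so the full stress increment lies on the virgin compression line:
S_c = C_c·H/(1+e₀)·log₁₀(σ'_f/σ'_0) = 0.21×3.4/(1+1.28)×log₁₀(70.143/23.543)
    = 0.31316 × 0.47412 = 0.1485 m

S_c ≈ 148 mm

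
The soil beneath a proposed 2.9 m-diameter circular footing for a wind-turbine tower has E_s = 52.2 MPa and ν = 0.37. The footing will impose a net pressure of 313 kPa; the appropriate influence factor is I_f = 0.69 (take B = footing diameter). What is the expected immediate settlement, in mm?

Immediate (elastic) settlement: S_e = q·B·(1−ν²)/E_s · I_f.
E_s = 52.2 MPa = 52200 kPa.
S_e = 313 × 2.9 × (1 − 0.37²) / 52200 × 0.69
    = 313 × 2.9 × 0.8631 / 52200 × 0.69
    = 0.01036 m = 10.36 mm

S_e ≈ 10.4 mm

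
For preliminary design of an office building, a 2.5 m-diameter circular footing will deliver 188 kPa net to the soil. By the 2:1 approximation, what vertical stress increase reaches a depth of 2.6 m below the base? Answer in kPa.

Δσ_z ≈ 45.2 kPa

By the 2:1 method the load spreads at 1 horizontal : 2 vertical, so at depth z the loaded area has grown by z in each plan dimension:
Δσ ≈ qD²/(D+z)² = 188×2.5²/(2.5+2.6)² = 45.175 kPa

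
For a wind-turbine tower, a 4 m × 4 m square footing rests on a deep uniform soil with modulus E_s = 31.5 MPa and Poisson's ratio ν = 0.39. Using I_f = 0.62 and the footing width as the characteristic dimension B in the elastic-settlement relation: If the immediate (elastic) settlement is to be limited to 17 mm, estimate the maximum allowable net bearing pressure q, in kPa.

E_s = 31.5 MPa = 31500 kPa.
S_e = q·B·(1−ν²)/E_s · I_f  ⇒  q = S_e·E_s / (B·(1−ν²)·I_f).
q = 0.017 × 31500 / (4 × 0.8479 × 0.62) = 254.7 kPa

q ≈ 255 kPa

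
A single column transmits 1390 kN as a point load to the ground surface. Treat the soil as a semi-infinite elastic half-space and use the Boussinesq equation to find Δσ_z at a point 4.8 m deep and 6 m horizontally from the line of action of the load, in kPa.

Δσ_z ≈ 2.74 kPa

Boussinesq vertical stress below a point load on an elastic half-space:
Δσ_z = 3P/(2πz²) · [1 + (r/z)²]^(−5/2)
r/z = 6/4.8 = 1.25; [1+(r/z)²]^(−5/2) = 0.095135.
Δσ_z = 3×1390/(2π×4.8²) × 0.095135 = 28.805 × 0.095135 = 2.74 kPa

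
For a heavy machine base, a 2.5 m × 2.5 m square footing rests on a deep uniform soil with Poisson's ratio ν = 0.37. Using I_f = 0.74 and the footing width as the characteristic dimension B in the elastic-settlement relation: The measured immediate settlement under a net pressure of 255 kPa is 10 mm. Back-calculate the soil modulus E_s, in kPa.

S_e = q·B·(1−ν²)/E_s · I_f  ⇒  E_s = q·B·(1−ν²)·I_f / S_e.
E_s = 255 × 2.5 × 0.8631 × 0.74 / 0.01 = 40720 kPa

E_s ≈ 40700 kPa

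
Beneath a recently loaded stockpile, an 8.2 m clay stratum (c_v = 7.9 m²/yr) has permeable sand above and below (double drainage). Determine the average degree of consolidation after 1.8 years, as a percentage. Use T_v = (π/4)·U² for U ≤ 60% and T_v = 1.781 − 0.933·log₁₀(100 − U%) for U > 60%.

U ≈ 89.9 %

Drainage path length: H_d = H/2 = 4.1 m (double drainage).
T_v = c_v·t/H_d² = 7.9×1.8/4.1² = 0.84593.
T_v = 0.84593 corresponds to the U > 60% branch:
U = 1 − 10^((1.781 − T_v)/0.933)/100 = 0.8995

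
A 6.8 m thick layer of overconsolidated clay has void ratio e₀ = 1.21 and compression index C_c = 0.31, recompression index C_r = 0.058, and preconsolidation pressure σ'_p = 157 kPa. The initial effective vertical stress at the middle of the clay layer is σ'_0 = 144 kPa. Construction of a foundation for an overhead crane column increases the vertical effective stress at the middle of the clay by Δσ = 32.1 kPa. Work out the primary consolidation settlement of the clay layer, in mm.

S_c ≈ 54.3 mm

Final effective stress: σ'_f = 144 + 32.1 = 176.1 kPa.
σ'_f = 176.1 > σ'_p = 157 kPa, so the stress path crosses the preconsolidation pressure — recompression up to σ'_p, then virgin compression beyond:
S_c = H/(1+e₀)·[C_r·log₁₀(σ'_p/σ'_0) + C_c·log₁₀(σ'_f/σ'_p)]
    = 6.8/2.21 × [0.058×log₁₀(157/144) + 0.31×log₁₀(176.1/157)]
    = 3.0769 × [0.0021772 + 0.015457] = 0.05426 m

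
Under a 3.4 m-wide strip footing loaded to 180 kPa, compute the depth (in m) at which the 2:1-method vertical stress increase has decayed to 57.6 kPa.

2:1 spreading — at depth z the loaded area has grown by z in each plan dimension:
qB/(B+z) = Δσ_z ⇒ z = qB/Δσ_z − B = 180×3.4/57.6 − 3.4 = 7.225 m

z ≈ 7.22 m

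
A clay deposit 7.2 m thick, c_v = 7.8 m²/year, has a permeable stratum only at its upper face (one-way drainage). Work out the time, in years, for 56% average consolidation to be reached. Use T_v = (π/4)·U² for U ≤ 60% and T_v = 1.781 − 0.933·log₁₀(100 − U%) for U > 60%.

t ≈ 1.64 years

Drainage path length: H_d = H = 7.2 m (single drainage).
U ≤ 60%: T_v = (π/4)·U² = (π/4)×0.56² = 0.2463.
t = T_v·H_d²/c_v = 0.2463×7.2²/7.8 = 1.637 years.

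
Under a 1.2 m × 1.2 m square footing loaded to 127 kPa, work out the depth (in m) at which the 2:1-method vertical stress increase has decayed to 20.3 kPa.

2:1 spreading — at depth z the loaded area has grown by z in each plan dimension:
qB²/(B+z)² = Δσ_z ⇒ z = B(√(q/Δσ_z) − 1) = 1.2×(√(127/20.3) − 1) = 1.801 m

z ≈ 1.8 m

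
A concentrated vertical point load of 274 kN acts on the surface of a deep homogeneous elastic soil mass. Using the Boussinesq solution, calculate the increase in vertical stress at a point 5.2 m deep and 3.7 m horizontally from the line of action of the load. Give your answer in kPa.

Δσ_z ≈ 1.74 kPa

Boussinesq vertical stress below a point load on an elastic half-space:
Δσ_z = 3P/(2πz²) · [1 + (r/z)²]^(−5/2)
r/z = 3.7/5.2 = 0.71154; [1+(r/z)²]^(−5/2) = 0.35911.
Δσ_z = 3×274/(2π×5.2²) × 0.35911 = 4.8382 × 0.35911 = 1.737 kPa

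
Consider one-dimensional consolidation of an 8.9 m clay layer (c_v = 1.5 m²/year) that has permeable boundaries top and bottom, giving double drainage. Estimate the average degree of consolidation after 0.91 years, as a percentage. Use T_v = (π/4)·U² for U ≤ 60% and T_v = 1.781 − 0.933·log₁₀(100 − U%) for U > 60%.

Drainage path length: H_d = H/2 = 4.45 m (double drainage).
T_v = c_v·t/H_d² = 1.5×0.91/4.45² = 0.068931.
T_v = 0.068931 corresponds to the U ≤ 60% branch:
U = √(4T_v/π) = 0.2963

U ≈ 29.6 %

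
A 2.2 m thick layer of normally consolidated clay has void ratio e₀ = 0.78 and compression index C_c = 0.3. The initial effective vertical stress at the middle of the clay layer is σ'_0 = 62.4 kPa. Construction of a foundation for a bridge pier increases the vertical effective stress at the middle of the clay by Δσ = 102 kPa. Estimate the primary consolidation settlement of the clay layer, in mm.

S_c ≈ 156 mm

Final effective stress: σ'_f = σ'_0 + Δσ = 62.4 + 102 = 164.4 kPa.
Normally consolidated clay, so the full stress increment lies on the virgin compression line:
S_c = C_c·H/(1+e₀)·log₁₀(σ'_f/σ'_0) = 0.3×2.2/(1+0.78)×log₁₀(164.4/62.4)
    = 0.37079 × 0.42072 = 0.156 m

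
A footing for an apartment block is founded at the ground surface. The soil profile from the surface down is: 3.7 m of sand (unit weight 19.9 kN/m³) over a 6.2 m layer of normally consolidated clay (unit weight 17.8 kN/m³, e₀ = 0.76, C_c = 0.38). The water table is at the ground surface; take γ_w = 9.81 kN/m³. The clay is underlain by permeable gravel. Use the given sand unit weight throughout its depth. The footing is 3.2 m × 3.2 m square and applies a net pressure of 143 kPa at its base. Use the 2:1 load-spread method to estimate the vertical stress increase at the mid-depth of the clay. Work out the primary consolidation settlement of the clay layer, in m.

Mid-depth of clay below the ground surface: z = 3.7 + 6.2/2 = 6.8 m.
Total vertical stress at mid-clay: σ_v = 19.9×3.7 + 17.8×3.1 = 128.81 kPa.
Pore pressure: u = 9.81×(6.8 − 0) = 66.708 kPa.
Initial effective stress: σ'_0 = σ_v − u = 128.81 − 66.708 = 62.102 kPa.
Stress increase at mid-clay by the 2:1 spreading method:
Δσ = qBL/((B+z)(L+z)) = 143×3.2×3.2/((3.2+6.8)(3.2+6.8)) = 14.643 kPa
Final effective stress: σ'_f = σ'_0 + Δσ = 62.102 + 14.643 = 76.745 kPa.
Normally consolidated clay, so the full stress increment lies on the virgin compression line:
S_c = C_c·H/(1+e₀)·log₁₀(σ'_f/σ'_0) = 0.38×6.2/(1+0.76)×log₁₀(76.745/62.102)
    = 1.3386 × 0.091945 = 0.1231 m

S_c ≈ 0.123 m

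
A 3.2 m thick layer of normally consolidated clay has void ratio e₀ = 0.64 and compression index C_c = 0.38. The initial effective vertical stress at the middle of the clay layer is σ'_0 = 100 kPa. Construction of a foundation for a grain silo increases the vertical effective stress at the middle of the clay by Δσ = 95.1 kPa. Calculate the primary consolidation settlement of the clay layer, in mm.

Final effective stress: σ'_f = σ'_0 + Δσ = 100 + 95.1 = 195.1 kPa.
Normally consolidated clay, so the full stress increment lies on the virgin compression line:
S_c = C_c·H/(1+e₀)·log₁₀(σ'_f/σ'_0) = 0.38×3.2/(1+0.64)×log₁₀(195.1/100)
    = 0.74146 × 0.29026 = 0.2152 m

S_c ≈ 215 mm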